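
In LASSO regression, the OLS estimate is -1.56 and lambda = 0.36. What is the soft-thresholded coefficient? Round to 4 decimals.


Check: |-1.56| = 1.56 vs lambda = 0.36.
Since |beta| > lambda, coefficient = sign(beta)*(|beta| - lambda) = -1.2000.
Soft-thresholded coefficient = -1.2000.

-1.2000


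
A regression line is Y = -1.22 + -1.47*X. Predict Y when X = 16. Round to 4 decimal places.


Predicted value:
Y = -1.22 + (-1.47)(16) = -1.22 + -23.5200 = -24.7400.

-24.7400


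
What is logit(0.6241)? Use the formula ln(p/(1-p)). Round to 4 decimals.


The odds are p/(1-p) = 0.6241 / 0.3759 = 1.6603.
logit(p) = ln(1.6603) = 0.5070.

0.5070


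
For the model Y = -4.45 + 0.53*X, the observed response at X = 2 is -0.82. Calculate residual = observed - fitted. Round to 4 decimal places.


Compute yhat = -4.45 + (0.53)(2) = -3.3900.
Residual = actual - predicted = -0.82 - -3.3900 = 2.5700.

2.5700


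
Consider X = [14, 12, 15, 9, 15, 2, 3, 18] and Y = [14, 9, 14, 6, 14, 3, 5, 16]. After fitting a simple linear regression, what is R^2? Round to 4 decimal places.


After computing the OLS fit (b0=1.1417, b1=0.8167):
SSres = 14.8083, SStot = 174.8750.
R^2 = 1 - 14.8083/174.8750 = 0.9153.

0.9153


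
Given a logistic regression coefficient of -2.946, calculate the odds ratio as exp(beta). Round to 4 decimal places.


exp(-2.946) = 0.0525.
So the odds ratio is 0.0525.

0.0525


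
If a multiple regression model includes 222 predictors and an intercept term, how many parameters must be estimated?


Including the intercept, the model has 222 predictor coefficients + 1 intercept.
Total = 223.

223


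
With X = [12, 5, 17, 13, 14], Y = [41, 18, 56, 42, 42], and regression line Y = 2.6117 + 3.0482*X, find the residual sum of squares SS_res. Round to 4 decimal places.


Predicted values from Y = 2.6117 + 3.0482*X.
Residuals: [1.8099, 0.1473, 1.5689, -0.2383, -3.2865].
SSres = 16.6168.

16.6168


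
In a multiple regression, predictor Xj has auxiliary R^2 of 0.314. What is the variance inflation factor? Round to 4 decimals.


Denominator: 1 - 0.314 = 0.686.
VIF = 1 / 0.686 = 1.4577.

1.4577


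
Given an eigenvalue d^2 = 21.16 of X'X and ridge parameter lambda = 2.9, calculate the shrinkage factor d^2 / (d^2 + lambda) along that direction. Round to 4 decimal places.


Denominator = d^2 + lambda = 21.16 + 2.9 = 24.0600.
Shrinkage = 21.16 / 24.0600 = 0.8795.

0.8795


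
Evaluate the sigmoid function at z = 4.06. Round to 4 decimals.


First, exp(-4.0600) = 0.0172.
Then sigma(z) = 1/(1 + 0.0172) = 0.9830.

0.9830


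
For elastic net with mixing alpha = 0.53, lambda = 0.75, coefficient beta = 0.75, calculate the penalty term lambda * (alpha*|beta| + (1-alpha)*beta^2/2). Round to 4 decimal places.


L1 component = 0.53 * |0.75| = 0.3975.
L2 component = 0.47 * 0.75^2 / 2 = 0.1322.
Penalty = 0.75 * (0.3975 + 0.1322) = 0.75 * 0.5297 = 0.3973.

0.3973


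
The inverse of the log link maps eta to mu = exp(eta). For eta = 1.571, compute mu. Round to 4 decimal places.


The inverse log link gives:
mu = exp(1.571) = 4.8115.

4.8115


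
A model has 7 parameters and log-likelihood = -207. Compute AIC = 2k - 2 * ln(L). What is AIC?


Compute:
2k = 2*7 = 14.
-2*loglik = -2*(-207) = 414.
AIC = 14 + 414 = 428.

428


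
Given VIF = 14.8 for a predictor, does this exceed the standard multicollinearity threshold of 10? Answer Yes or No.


Check: VIF = 14.8 vs threshold = 10.
Since 14.8 >= 10, the answer is Yes.

Yes


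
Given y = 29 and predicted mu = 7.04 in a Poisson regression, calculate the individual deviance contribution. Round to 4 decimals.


Compute y*ln(y/mu) = 29*ln(29/7.04) = 29*1.415688 = 41.054952.
y - mu = 21.96.
D = 2*(41.054952 - (21.96)) = 38.189904, which rounds to 38.1899.

38.1899


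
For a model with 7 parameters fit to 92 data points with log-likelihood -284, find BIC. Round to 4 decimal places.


Compute k*ln(n) = 7*ln(92) = 7*4.521789 = 31.652523.
Then -2*loglik = 568.
BIC = 31.652523 + 568 = 599.652523, which rounds to 599.6525.

599.6525


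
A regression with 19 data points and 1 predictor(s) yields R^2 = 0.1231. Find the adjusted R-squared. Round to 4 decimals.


Adjusted R^2 = 1 - (1 - R^2) * (n-1)/(n-p-1).
(1 - R^2) = 0.8769.
(n-1)/(n-p-1) = 18/17.
(1 - R^2) * (n-1) = 0.8769 * 18 = 15.7842.
Divide by (n-p-1): 15.7842 / 17 = 0.9285.
Adj R^2 = 1 - 0.9285 = 0.0715.

0.0715


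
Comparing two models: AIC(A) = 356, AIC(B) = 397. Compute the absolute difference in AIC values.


Compute |356 - 397| = 41.
Model A has the smaller AIC.

41


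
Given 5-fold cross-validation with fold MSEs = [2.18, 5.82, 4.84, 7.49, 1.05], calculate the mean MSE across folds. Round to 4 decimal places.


Sum of fold MSEs = 21.3800.
Average = 21.3800 / 5 = 4.2760.

4.2760


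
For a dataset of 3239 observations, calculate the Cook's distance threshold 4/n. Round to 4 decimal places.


Using the rule of thumb:
Threshold = 4 / 3239 = 0.0012.

0.0012


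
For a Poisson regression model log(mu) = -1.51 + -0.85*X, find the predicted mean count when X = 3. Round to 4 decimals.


Compute eta = -1.51 + -0.85 * 3 = -4.0600.
Apply inverse link: mu = e^-4.0600 = 0.0172.

0.0172


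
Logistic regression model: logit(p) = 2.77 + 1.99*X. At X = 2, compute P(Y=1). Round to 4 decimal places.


Linear predictor: z = 2.77 + 1.99 * 2 = 6.7500.
P = 1/(1 + exp(-6.7500)) = 1/(1 + 0.0012) = 0.9988.

0.9988


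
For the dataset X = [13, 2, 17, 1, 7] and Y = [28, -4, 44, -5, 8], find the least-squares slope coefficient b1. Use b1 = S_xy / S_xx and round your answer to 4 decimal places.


First compute the means: xbar = 8.0000, ybar = 14.2000.
Then S_xx = sum((xi - xbar)^2) = 192.0000.
S_xy = sum((xi - xbar)(yi - ybar)) = 587.0000.
b1 = S_xy / S_xx = 587.0000 / 192.0000 = 3.0573.

3.0573


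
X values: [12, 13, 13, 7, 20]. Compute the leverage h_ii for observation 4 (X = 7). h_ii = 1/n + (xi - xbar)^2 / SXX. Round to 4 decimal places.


n = 5, xbar = 13.0000.
SXX = sum((xi - xbar)^2) = 86.0000.
h = 1/5 + (7 - 13.0000)^2 / 86.0000 = 0.6186.

0.6186


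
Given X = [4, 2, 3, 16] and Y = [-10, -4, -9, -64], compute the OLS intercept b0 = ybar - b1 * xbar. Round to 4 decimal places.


The slope is b1 = -4.3126.
Sample means are xbar = 6.2500 and ybar = -21.7500.
Intercept: b0 = -21.7500 - (-4.3126)(6.2500) = 5.2039.

5.2039


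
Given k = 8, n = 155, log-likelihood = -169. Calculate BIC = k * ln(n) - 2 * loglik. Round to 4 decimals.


Compute k*ln(n) = 8*ln(155) = 8*5.043425 = 40.347400.
Then -2*loglik = 338.
BIC = 40.347400 + 338 = 378.347400, which rounds to 378.3474.

378.3474


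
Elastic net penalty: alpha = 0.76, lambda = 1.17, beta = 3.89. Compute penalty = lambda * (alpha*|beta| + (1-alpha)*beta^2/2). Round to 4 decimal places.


Compute:
L1 = 0.76 * 3.89 = 2.9564.
L2 = 0.24 * 3.89^2 / 2 = 1.8159.
Penalty = 1.17 * (2.9564 + 1.8159) = 5.5835.

5.5835


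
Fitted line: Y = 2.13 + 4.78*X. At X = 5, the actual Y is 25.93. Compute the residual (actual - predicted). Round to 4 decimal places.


Fitted value at X = 5 is yhat = 2.13 + 4.78*5 = 26.0300.
Residual = 25.93 - 26.0300 = -0.1000.

-0.1000


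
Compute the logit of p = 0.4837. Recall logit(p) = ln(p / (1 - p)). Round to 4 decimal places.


1 - p = 0.5163.
p/(1-p) = 0.9369.
logit = ln(0.9369) = -0.0652.

-0.0652


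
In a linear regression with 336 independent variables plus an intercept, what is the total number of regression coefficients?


Each predictor gets one coefficient, plus one intercept.
Total parameters = 336 + 1 = 337.

337


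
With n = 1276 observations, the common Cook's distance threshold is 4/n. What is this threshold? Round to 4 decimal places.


The threshold is 4/n.
4/1276 = 0.0031.

0.0031


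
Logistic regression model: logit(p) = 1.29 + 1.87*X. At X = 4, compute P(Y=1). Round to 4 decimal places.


Compute z = 1.29 + (1.87)(4) = 8.7700.
exp(-z) = 0.0002.
P = 1/(1 + 0.0002) = 0.9998.

0.9998


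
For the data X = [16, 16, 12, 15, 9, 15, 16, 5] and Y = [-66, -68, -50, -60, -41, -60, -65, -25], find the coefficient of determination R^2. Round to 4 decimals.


Fit the OLS line: b0 = -6.9698, b1 = -3.6466.
SSres = 15.3836.
SStot = 1557.8750.
R^2 = 1 - 15.3836/1557.8750 = 0.9901.

0.9901


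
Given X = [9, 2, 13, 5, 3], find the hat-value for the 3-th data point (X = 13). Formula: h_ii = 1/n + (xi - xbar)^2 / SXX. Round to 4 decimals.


Compute xbar = 6.4000 with n = 5 observations.
SXX = 83.2000.
Leverage = 1/5 + (13 - 6.4000)^2/83.2000 = 0.7236.

0.7236


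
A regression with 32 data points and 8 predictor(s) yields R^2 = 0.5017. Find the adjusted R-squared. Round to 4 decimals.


Using the formula:
(1 - 0.5017) = 0.4983.
Multiply by 31/23: 0.4983 * 31 = 15.4473, then 15.4473 / 23 = 0.6716.
Adj R^2 = 1 - 0.6716 = 0.3284.

0.3284


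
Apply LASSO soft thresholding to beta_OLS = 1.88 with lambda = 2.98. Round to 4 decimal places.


|beta_OLS| = 1.88.
lambda = 2.98.
Since |beta| <= lambda, the coefficient is set to 0.
Result = 0.0000.

0.0000


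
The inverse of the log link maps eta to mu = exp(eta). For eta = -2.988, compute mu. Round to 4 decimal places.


Apply the inverse link:
mu = e^-2.988 = 0.0504.

0.0504


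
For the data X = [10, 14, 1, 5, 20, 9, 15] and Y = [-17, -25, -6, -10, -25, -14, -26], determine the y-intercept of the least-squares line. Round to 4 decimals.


Compute b1 = -1.1872 from the OLS formula.
With xbar = 10.5714 and ybar = -17.5714, the intercept is:
b0 = -17.5714 - -1.1872 * 10.5714 = -5.0209.

-5.0209


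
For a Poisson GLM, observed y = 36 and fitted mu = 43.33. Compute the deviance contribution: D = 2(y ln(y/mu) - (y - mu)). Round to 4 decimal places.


First: ln(36/43.33) = -0.185326.
Then: 36 * -0.185326 = -6.671736.
y - mu = 36 - 43.33 = -7.33.
D = 2(-6.671736 - -7.33) = 1.316528, which rounds to 1.3165.

1.3165


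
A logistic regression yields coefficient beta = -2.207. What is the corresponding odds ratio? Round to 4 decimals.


The odds ratio is computed as:
OR = e^(-2.207) = 0.1100.

0.1100


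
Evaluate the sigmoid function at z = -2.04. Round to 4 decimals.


First, exp(2.0400) = 7.6906.
Then sigma(z) = 1/(1 + 7.6906) = 0.1151.

0.1151


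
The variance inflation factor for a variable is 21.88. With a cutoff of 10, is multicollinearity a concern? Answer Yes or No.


Compare VIF = 21.88 to the threshold of 10.
21.88 >= 10, so the answer is Yes.

Yes


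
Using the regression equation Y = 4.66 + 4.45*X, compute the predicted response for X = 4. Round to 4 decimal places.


Predicted value:
Y = 4.66 + (4.45)(4) = 4.66 + 17.8000 = 22.4600.

22.4600


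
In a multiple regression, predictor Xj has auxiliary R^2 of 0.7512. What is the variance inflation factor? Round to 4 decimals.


Denominator: 1 - 0.7512 = 0.2488.
VIF = 1 / 0.2488 = 4.0193.

4.0193


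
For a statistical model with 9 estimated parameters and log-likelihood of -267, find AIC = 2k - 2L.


Compute:
2k = 2*9 = 18.
-2*loglik = -2*(-267) = 534.
AIC = 18 + 534 = 552.

552


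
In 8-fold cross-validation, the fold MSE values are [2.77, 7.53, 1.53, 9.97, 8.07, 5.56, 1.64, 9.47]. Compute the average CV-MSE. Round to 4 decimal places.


Add all fold MSEs: 46.5400.
Divide by k = 8: 46.5400/8 = 5.8175.

5.8175


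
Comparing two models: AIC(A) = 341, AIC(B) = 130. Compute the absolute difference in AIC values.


Absolute difference = |341 - 130| = 211.
The model with lower AIC (B) is preferred.

211


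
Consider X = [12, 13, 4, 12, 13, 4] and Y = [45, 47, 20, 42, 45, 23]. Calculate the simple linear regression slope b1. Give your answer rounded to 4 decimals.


Calculate xbar = 9.6667, ybar = 37.0000.
S_xx = 97.3333, S_xy = 266.0000.
Using b1 = S_xy / S_xx = 266.0000 / 97.3333, we get b1 = 2.7329.

2.7329


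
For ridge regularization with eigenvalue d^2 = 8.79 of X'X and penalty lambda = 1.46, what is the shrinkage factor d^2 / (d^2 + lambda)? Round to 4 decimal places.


d^2 + lambda = 8.79 + 1.46 = 10.2500.
Shrinkage factor = 8.79/10.2500 = 0.8576.

0.8576


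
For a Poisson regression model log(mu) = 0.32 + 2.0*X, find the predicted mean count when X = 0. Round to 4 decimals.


eta = 0.32 + 2.0 * 0 = 0.3200.
mu = exp(0.3200) = 1.3771.

1.3771


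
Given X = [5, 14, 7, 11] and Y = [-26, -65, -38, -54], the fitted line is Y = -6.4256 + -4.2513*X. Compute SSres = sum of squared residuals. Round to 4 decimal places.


Compute predicted values, then residuals = yi - yhat_i.
Residuals: [1.6821, 0.9438, -1.8153, -0.8101].
SSres = sum(residual^2) = 7.6718.

7.6718


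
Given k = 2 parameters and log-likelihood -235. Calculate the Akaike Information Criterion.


AIC = 2*2 - 2*(-235).
= 4 + 470 = 474.

474


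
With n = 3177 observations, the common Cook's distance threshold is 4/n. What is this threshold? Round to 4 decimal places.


Cook's distance cutoff = 4/n = 4/3177.
= 0.0013.

0.0013


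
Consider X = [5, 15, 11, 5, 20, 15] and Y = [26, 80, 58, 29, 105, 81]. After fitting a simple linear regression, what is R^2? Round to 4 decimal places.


The fitted line is Y = 1.4479 + 5.2157*X.
SSres = 7.5889, SStot = 4926.8333.
R^2 = 1 - SSres/SStot = 0.9985.

0.9985


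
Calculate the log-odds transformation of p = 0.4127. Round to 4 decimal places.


The odds are p/(1-p) = 0.4127 / 0.5873 = 0.7027.
logit(p) = ln(0.7027) = -0.3528.

-0.3528


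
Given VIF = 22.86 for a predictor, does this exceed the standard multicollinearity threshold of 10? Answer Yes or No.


Compare VIF = 22.86 to the threshold of 10.
22.86 >= 10, so the answer is Yes.

Yes


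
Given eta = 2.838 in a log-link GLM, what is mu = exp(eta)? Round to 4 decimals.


The inverse log link gives:
mu = exp(2.838) = 17.0816.

17.0816


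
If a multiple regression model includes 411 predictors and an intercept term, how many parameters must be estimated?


Total coefficients = number of predictors + 1 (for the intercept).
= 411 + 1 = 412.

412


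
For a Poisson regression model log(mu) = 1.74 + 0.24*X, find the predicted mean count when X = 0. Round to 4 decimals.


Linear predictor: eta = 1.74 + (0.24)(0) = 1.7400.
Expected count: mu = exp(1.7400) = 5.6973.

5.6973


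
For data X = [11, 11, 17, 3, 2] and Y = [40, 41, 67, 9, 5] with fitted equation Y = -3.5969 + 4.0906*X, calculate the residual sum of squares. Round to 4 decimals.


For each point, residual = actual - predicted.
Residuals: [-1.3997, -0.3997, 1.0567, 0.3251, 0.4157].
Sum of squared residuals = 3.5140.

3.5140


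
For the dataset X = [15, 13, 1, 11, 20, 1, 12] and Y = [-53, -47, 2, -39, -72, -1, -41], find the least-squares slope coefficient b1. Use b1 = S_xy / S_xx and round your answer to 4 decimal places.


The sample means are xbar = 10.4286 and ybar = -35.8571.
Compute S_xx = 299.7143 and S_xy = -1148.4286.
Slope b1 = S_xy / S_xx = -1148.4286 / 299.7143 = -3.8317.

-3.8317


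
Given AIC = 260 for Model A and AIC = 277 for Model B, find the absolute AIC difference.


Absolute difference = |260 - 277| = 17.
The model with lower AIC (A) is preferred.

17


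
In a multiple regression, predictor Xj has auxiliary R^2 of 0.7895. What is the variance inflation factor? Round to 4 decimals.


Using VIF = 1/(1 - R^2_j):
1 - 0.7895 = 0.2105.
VIF = 4.7506.

4.7506


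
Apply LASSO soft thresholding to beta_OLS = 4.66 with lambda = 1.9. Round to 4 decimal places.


|beta_OLS| = 4.66.
lambda = 1.9.
Since |beta| > lambda, coefficient = sign(beta)*(|beta| - lambda) = 2.7600.
Result = 2.7600.

2.7600


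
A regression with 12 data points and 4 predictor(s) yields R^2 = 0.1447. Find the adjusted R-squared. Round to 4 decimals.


Adjusted R^2 = 1 - (1 - R^2) * (n-1)/(n-p-1).
(1 - R^2) = 0.8553.
(n-1)/(n-p-1) = 11/7.
(1 - R^2) * (n-1) = 0.8553 * 11 = 9.4083.
Divide by (n-p-1): 9.4083 / 7 = 1.3440.
Adj R^2 = 1 - 1.3440 = -0.3440.

-0.3440


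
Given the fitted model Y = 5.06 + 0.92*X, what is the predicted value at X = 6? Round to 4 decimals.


Substitute X = 6 into the equation:
Y = 5.06 + 0.92 * 6 = 5.06 + 5.5200 = 10.5800.

10.5800


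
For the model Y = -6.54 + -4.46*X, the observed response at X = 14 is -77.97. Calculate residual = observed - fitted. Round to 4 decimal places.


Predicted = -6.54 + -4.46 * 14 = -68.9800.
Residual = -77.97 - -68.9800 = -8.9900.

-8.9900


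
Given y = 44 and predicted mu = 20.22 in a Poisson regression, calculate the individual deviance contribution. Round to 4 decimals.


y/mu = 44/20.22 = 2.176063 (approx.), and ln(44/20.22) = 0.777517.
y * ln(y/mu) = 44 * 0.777517 = 34.210748.
y - mu = 23.78.
D = 2 * (34.210748 - 23.78) = 20.861496, which rounds to 20.8615.

20.8615


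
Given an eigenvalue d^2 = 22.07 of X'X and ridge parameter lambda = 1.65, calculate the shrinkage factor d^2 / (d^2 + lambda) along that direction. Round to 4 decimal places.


d^2 + lambda = 22.07 + 1.65 = 23.7200.
Shrinkage factor = 22.07/23.7200 = 0.9304.

0.9304


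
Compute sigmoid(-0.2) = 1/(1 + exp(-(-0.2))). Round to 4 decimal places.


First, exp(0.2000) = 1.2214.
Then sigma(z) = 1/(1 + 1.2214) = 0.4502.

0.4502


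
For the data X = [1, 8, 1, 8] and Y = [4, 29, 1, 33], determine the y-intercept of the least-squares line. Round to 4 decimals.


First find the slope: b1 = 4.0714.
Means: xbar = 4.5000, ybar = 16.7500.
b0 = ybar - b1 * xbar = 16.7500 - 4.0714 * 4.5000 = -1.5714.

-1.5714


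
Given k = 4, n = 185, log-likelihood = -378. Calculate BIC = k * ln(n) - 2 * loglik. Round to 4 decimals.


ln(185) = 5.220356.
k * ln(n) = 4 * 5.220356 = 20.881424.
-2L = 756.
BIC = 20.881424 + 756 = 776.881424, which rounds to 776.8814.

776.8814


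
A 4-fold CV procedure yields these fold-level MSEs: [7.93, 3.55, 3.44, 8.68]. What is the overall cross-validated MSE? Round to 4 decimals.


Add all fold MSEs: 23.6000.
Divide by k = 4: 23.6000/4 = 5.9000.

5.9000


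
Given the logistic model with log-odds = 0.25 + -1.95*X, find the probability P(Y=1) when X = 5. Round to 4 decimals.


Compute z = 0.25 + (-1.95)(5) = -9.5000.
exp(-z) = 13359.7268.
P = 1/(1 + 13359.7268) = 0.0001.

0.0001


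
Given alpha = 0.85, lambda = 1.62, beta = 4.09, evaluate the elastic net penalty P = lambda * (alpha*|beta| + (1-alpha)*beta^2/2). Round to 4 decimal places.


alpha * |beta| = 0.85 * 4.09 = 3.4765.
(1-alpha) * beta^2/2 = 0.15 * 16.7281/2 = 1.2546.
Total = 1.62 * (3.4765 + 1.2546) = 7.6644.

7.6644


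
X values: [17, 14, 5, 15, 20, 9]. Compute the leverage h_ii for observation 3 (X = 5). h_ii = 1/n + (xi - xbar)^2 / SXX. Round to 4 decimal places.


Compute xbar = 13.3333 with n = 6 observations.
SXX = 149.3333.
Leverage = 1/6 + (5 - 13.3333)^2/149.3333 = 0.6317.

0.6317


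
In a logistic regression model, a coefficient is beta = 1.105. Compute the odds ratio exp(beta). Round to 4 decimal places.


The odds ratio is computed as:
OR = e^(1.105) = 3.0192.

3.0192


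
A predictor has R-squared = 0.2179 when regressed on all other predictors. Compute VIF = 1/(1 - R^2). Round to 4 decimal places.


Using VIF = 1/(1 - R^2_j):
1 - 0.2179 = 0.7821.
VIF = 1.2786.

1.2786


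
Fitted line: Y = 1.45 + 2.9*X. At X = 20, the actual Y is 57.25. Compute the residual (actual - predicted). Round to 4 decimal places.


Predicted = 1.45 + 2.9 * 20 = 59.4500.
Residual = 57.25 - 59.4500 = -2.2000.

-2.2000


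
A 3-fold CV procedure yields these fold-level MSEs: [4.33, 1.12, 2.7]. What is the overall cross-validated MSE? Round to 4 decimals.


Total MSE across folds = 8.1500.
CV-MSE = 8.1500/3 = 2.7167.

2.7167


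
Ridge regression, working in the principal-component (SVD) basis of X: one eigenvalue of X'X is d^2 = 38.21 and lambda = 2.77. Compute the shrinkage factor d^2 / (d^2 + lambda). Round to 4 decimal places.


Denominator = d^2 + lambda = 38.21 + 2.77 = 40.9800.
Shrinkage = 38.21 / 40.9800 = 0.9324.

0.9324


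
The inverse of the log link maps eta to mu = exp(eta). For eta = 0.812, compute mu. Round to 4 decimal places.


The inverse log link gives:
mu = exp(0.812) = 2.2524.

2.2524


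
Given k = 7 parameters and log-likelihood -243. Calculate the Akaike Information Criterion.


AIC = 2*7 - 2*(-243).
= 14 + 486 = 500.

500


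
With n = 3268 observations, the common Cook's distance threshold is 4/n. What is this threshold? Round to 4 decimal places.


The threshold is 4/n.
4/3268 = 0.0012.

0.0012


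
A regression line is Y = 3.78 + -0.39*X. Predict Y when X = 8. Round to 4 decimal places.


Substitute X = 8 into the equation:
Y = 3.78 + -0.39 * 8 = 3.78 + -3.1200 = 0.6600.

0.6600


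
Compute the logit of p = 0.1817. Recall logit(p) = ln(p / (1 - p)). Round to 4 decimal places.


The odds are p/(1-p) = 0.1817 / 0.8183 = 0.2220.
logit(p) = ln(0.2220) = -1.5049.

-1.5049


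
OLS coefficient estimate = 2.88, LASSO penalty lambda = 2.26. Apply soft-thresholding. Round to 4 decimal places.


Check: |2.88| = 2.88 vs lambda = 2.26.
Since |beta| > lambda, coefficient = sign(beta)*(|beta| - lambda) = 0.6200.
Soft-thresholded coefficient = 0.6200.

0.6200


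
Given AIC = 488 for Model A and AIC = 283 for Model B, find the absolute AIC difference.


|AIC_A - AIC_B| = |488 - 283| = 205.
Model B is preferred (lower AIC).

205


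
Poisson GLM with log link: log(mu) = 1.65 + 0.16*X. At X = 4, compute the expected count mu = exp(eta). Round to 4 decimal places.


Linear predictor: eta = 1.65 + (0.16)(4) = 2.2900.
Expected count: mu = exp(2.2900) = 9.8749.

9.8749


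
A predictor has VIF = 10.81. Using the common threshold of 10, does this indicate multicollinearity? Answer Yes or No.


The threshold is 10.
VIF = 10.81 is >= 10.
Multicollinearity indication: Yes.

Yes


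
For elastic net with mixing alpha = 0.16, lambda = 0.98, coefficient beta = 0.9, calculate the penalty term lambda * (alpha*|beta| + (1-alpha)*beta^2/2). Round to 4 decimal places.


alpha * |beta| = 0.16 * 0.9 = 0.1440.
(1-alpha) * beta^2/2 = 0.84 * 0.8100/2 = 0.3402.
Total = 0.98 * (0.1440 + 0.3402) = 0.4745.

0.4745


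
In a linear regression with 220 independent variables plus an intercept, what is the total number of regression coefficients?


Each predictor gets one coefficient, plus one intercept.
Total parameters = 220 + 1 = 221.

221


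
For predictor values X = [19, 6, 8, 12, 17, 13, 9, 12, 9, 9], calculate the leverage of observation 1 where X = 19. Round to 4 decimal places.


Mean of X: xbar = 11.4000.
SXX = 150.4000.
For X = 19: h = 1/10 + (19 - 11.4000)^2/150.4000 = 0.4840.

0.4840


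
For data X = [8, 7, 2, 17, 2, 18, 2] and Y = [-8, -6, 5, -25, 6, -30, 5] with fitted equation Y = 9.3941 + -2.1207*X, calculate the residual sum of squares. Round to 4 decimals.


Compute predicted values, then residuals = yi - yhat_i.
Residuals: [-0.4285, -0.5492, -0.1527, 1.6578, 0.8473, -1.2215, -0.1527].
SSres = sum(residual^2) = 5.4901.

5.4901


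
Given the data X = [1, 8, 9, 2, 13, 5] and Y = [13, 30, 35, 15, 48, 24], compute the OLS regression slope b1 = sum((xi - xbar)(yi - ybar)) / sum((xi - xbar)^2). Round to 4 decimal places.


First compute the means: xbar = 6.3333, ybar = 27.5000.
Then S_xx = sum((xi - xbar)^2) = 103.3333.
S_xy = sum((xi - xbar)(yi - ybar)) = 297.0000.
b1 = S_xy / S_xx = 297.0000 / 103.3333 = 2.8742.

2.8742


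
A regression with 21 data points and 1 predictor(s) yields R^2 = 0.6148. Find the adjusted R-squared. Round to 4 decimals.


Plug in: Adj R^2 = 1 - (1 - 0.6148) * 20/19.
= 1 - 0.3852 * 20/19
= 1 - 7.7040 / 19
= 1 - 0.4055 = 0.5945.

0.5945


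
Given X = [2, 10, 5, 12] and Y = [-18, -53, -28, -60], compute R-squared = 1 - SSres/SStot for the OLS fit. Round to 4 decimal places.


The fitted line is Y = -8.1793 + -4.3546*X.
SSres = 6.8606, SStot = 1196.7500.
R^2 = 1 - SSres/SStot = 0.9943.

0.9943


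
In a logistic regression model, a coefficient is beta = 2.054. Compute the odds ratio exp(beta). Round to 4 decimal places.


Odds ratio = exp(beta) = exp(2.054).
= 7.7990.

7.7990


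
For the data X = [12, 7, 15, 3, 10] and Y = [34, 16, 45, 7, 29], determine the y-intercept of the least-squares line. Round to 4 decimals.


The slope is b1 = 3.2230.
Sample means are xbar = 9.4000 and ybar = 26.2000.
Intercept: b0 = 26.2000 - (3.2230)(9.4000) = -4.0962.

-4.0962


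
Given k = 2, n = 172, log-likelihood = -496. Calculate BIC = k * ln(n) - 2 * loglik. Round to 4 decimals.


ln(172) = 5.147494.
k * ln(n) = 2 * 5.147494 = 10.294988.
-2L = 992.
BIC = 10.294988 + 992 = 1002.294988, which rounds to 1002.2950.

1002.2950


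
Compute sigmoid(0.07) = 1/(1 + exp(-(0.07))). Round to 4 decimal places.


exp(-0.0700) = 0.9324.
1 + exp(-z) = 1.9324.
sigmoid = 1/1.9324 = 0.5175.

0.5175


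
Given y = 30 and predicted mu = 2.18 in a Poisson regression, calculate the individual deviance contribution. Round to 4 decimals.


y/mu = 30/2.18 = 13.761468 (approx.), and ln(30/2.18) = 2.621873.
y * ln(y/mu) = 30 * 2.621873 = 78.656190.
y - mu = 27.82.
D = 2 * (78.656190 - 27.82) = 101.672380, which rounds to 101.6724.

101.6724


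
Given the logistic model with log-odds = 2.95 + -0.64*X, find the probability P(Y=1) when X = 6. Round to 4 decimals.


z = 2.95 + -0.64 * 6 = -0.8900.
Sigmoid: P = 1 / (1 + exp(0.8900)) = 0.2911.

0.2911


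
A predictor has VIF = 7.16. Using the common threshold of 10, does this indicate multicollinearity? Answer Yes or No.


The threshold is 10.
VIF = 7.16 is < 10.
Multicollinearity indication: No.

No


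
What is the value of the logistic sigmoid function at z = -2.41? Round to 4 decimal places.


Compute exp(2.4100) = 11.1340.
Sigmoid = 1 / (1 + 11.1340) = 1 / 12.1340 = 0.0824.

0.0824


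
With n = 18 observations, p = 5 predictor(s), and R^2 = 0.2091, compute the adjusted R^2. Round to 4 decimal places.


Plug in: Adj R^2 = 1 - (1 - 0.2091) * 17/12.
= 1 - 0.7909 * 17/12
= 1 - 13.4453 / 12
= 1 - 1.1204 = -0.1204.

-0.1204


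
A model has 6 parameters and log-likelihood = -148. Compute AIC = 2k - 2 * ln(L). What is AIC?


AIC = 2*6 - 2*(-148).
= 12 + 296 = 308.

308


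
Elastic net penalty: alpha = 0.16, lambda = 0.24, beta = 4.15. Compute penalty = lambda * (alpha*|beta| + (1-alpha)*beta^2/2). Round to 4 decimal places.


alpha * |beta| = 0.16 * 4.15 = 0.6640.
(1-alpha) * beta^2/2 = 0.84 * 17.2225/2 = 7.2335.
Total = 0.24 * (0.6640 + 7.2335) = 1.8954.

1.8954


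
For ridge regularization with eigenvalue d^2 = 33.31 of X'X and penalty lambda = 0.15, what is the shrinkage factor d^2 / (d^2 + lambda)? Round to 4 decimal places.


Denominator = d^2 + lambda = 33.31 + 0.15 = 33.4600.
Shrinkage = 33.31 / 33.4600 = 0.9955.

0.9955


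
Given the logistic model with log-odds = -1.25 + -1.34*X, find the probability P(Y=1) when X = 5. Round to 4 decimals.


Compute z = -1.25 + (-1.34)(5) = -7.9500.
exp(-z) = 2835.5750.
P = 1/(1 + 2835.5750) = 0.0004.

0.0004


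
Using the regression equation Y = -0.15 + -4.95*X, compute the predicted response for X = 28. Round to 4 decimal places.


Predicted value:
Y = -0.15 + (-4.95)(28) = -0.15 + -138.6000 = -138.7500.

-138.7500


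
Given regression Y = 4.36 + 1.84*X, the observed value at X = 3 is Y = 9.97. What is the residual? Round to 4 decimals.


Compute yhat = 4.36 + (1.84)(3) = 9.8800.
Residual = actual - predicted = 9.97 - 9.8800 = 0.0900.

0.0900


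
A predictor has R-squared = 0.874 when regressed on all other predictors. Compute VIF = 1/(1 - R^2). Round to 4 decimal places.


VIF = 1 / (1 - 0.874).
= 1 / 0.126 = 7.9365.

7.9365


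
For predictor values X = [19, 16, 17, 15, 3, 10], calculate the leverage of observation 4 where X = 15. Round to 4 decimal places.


Mean of X: xbar = 13.3333.
SXX = 173.3333.
For X = 15: h = 1/6 + (15 - 13.3333)^2/173.3333 = 0.1827.

0.1827


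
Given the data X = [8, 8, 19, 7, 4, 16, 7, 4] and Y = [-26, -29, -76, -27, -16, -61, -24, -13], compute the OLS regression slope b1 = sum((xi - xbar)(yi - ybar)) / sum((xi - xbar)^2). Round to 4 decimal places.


The sample means are xbar = 9.1250 and ybar = -34.0000.
Compute S_xx = 208.8750 and S_xy = -851.0000.
Slope b1 = S_xy / S_xx = -851.0000 / 208.8750 = -4.0742.

-4.0742


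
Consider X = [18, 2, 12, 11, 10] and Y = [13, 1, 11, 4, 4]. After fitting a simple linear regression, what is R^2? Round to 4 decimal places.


The fitted line is Y = -1.6570 + 0.7790*X.
SSres = 25.5899, SStot = 105.2000.
R^2 = 1 - SSres/SStot = 0.7567.

0.7567


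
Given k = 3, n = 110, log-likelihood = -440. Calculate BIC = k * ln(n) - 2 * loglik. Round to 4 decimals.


Compute k*ln(n) = 3*ln(110) = 3*4.700480 = 14.101440.
Then -2*loglik = 880.
BIC = 14.101440 + 880 = 894.101440, which rounds to 894.1014.

894.1014


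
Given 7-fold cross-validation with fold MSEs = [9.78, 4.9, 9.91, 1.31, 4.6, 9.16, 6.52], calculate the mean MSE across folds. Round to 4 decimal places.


Total MSE across folds = 46.1800.
CV-MSE = 46.1800/7 = 6.5971.

6.5971


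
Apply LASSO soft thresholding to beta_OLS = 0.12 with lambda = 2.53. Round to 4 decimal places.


Absolute value: |0.12| = 0.12.
Compare to lambda = 2.53.
Since |beta| <= lambda, the coefficient is set to 0.

0.0000


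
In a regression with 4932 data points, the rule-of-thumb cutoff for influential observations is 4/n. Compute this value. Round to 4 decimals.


Cook's distance cutoff = 4/n = 4/4932.
= 0.0008.

0.0008


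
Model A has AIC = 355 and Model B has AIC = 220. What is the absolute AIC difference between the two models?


|AIC_A - AIC_B| = |355 - 220| = 135.
Model B is preferred (lower AIC).

135


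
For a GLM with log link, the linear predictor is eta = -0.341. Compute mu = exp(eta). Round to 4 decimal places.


The inverse log link gives:
mu = exp(-0.341) = 0.7111.

0.7111


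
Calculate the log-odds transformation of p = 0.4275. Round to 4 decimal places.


Compute the odds: 0.4275/0.5725 = 0.7467.
Take the natural log: ln(0.7467) = -0.2921.

-0.2921


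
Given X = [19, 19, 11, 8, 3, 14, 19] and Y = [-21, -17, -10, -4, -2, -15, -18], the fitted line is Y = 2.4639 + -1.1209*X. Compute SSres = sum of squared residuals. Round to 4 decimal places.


Compute predicted values, then residuals = yi - yhat_i.
Residuals: [-2.1668, 1.8332, -0.1340, 2.5033, -1.1012, -1.7713, 0.8332].
SSres = sum(residual^2) = 19.3845.

19.3845


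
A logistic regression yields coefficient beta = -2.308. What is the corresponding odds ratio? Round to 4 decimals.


exp(-2.308) = 0.0995.
So the odds ratio is 0.0995.

0.0995


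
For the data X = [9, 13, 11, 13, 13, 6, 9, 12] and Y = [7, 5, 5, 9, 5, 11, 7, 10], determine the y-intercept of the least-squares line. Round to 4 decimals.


Compute b1 = -0.4451 from the OLS formula.
With xbar = 10.7500 and ybar = 7.3750, the intercept is:
b0 = 7.3750 - -0.4451 * 10.7500 = 12.1593.

12.1593


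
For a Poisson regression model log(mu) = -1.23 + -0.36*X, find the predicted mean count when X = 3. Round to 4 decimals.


Linear predictor: eta = -1.23 + (-0.36)(3) = -2.3100.
Expected count: mu = exp(-2.3100) = 0.0993.

0.0993


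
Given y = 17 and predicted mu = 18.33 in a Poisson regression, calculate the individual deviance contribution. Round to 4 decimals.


y/mu = 17/18.33 = 0.927441 (approx.), and ln(17/18.33) = -0.075326.
y * ln(y/mu) = 17 * -0.075326 = -1.280542.
y - mu = -1.33.
D = 2 * (-1.280542 - -1.33) = 0.098916, which rounds to 0.0989.

0.0989


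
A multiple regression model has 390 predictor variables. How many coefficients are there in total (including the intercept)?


Total coefficients = number of predictors + 1 (for the intercept).
= 390 + 1 = 391.

391


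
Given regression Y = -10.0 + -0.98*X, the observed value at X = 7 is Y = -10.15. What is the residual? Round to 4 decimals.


Fitted value at X = 7 is yhat = -10.0 + -0.98*7 = -16.8600.
Residual = -10.15 - -16.8600 = 6.7100.

6.7100


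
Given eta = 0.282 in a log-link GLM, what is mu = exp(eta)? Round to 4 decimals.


Apply the inverse link:
mu = e^0.282 = 1.3258.

1.3258


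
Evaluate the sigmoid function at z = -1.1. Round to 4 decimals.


First, exp(1.1000) = 3.0042.
Then sigma(z) = 1/(1 + 3.0042) = 0.2497.

0.2497


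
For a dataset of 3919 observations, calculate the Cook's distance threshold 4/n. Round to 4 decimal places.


Using the rule of thumb:
Threshold = 4 / 3919 = 0.0010.

0.0010


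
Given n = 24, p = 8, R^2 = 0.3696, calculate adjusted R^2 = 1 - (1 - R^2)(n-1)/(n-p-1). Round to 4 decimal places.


Using the formula:
(1 - 0.3696) = 0.6304.
Multiply by 23/15: 0.6304 * 23 = 14.4992, then 14.4992 / 15 = 0.9666.
Adj R^2 = 1 - 0.9666 = 0.0334.

0.0334


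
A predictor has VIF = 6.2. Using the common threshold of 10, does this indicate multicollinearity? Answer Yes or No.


The threshold is 10.
VIF = 6.2 is < 10.
Multicollinearity indication: No.

No


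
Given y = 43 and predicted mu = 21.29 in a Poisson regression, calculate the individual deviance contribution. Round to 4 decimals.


First: ln(43/21.29) = 0.702963.
Then: 43 * 0.702963 = 30.227409.
y - mu = 43 - 21.29 = 21.71.
D = 2(30.227409 - 21.71) = 17.034818, which rounds to 17.0348.

17.0348


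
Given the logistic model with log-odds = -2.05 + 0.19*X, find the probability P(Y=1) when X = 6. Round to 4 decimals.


z = -2.05 + 0.19 * 6 = -0.9100.
Sigmoid: P = 1 / (1 + exp(0.9100)) = 0.2870.

0.2870


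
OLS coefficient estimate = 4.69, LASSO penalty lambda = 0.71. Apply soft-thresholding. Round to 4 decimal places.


Check: |4.69| = 4.69 vs lambda = 0.71.
Since |beta| > lambda, coefficient = sign(beta)*(|beta| - lambda) = 3.9800.
Soft-thresholded coefficient = 3.9800.

3.9800


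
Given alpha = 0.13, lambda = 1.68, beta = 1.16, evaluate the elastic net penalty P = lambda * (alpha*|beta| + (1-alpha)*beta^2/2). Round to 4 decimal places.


L1 component = 0.13 * |1.16| = 0.1508.
L2 component = 0.87 * 1.16^2 / 2 = 0.5853.
Penalty = 1.68 * (0.1508 + 0.5853) = 1.68 * 0.7361 = 1.2367.

1.2367


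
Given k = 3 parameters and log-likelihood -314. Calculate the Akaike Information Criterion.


AIC = 2k - 2*loglik = 2(3) - 2(-314).
= 6 + 628 = 634.

634


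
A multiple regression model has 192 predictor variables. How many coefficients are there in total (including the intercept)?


Including the intercept, the model has 192 predictor coefficients + 1 intercept.
Total = 193.

193


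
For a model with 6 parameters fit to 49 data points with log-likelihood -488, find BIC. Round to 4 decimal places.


k * ln(n) = 6 * ln(49) = 6 * 3.891820 = 23.350920.
-2 * loglik = -2 * (-488) = 976.
BIC = 23.350920 + 976 = 999.350920, which rounds to 999.3509.

999.3509


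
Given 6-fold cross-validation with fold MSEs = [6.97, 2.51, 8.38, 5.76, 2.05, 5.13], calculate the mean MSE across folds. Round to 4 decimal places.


Sum of fold MSEs = 30.8000.
Average = 30.8000 / 6 = 5.1333.

5.1333


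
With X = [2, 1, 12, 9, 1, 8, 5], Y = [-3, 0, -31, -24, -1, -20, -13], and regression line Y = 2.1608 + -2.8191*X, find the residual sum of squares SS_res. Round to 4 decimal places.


Predicted values from Y = 2.1608 + -2.8191*X.
Residuals: [0.4774, 0.6583, 0.6684, -0.7889, -0.3417, 0.3920, -1.0653].
SSres = 3.1357.

3.1357


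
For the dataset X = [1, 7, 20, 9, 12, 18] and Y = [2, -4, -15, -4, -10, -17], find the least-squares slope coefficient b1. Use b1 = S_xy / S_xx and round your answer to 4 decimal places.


The sample means are xbar = 11.1667 and ybar = -8.0000.
Compute S_xx = 250.8333 and S_xy = -252.0000.
Slope b1 = S_xy / S_xx = -252.0000 / 250.8333 = -1.0047.

-1.0047


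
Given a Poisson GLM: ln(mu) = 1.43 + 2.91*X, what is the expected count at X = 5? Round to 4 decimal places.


Compute eta = 1.43 + 2.91 * 5 = 15.9800.
Apply inverse link: mu = e^15.9800 = 8710153.7431.

8710153.7431


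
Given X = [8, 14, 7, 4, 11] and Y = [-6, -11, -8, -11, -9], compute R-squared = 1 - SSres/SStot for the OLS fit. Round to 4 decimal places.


The fitted line is Y = -8.2517 + -0.0850*X.
SSres = 17.5748, SStot = 18.0000.
R^2 = 1 - SSres/SStot = 0.0236.

0.0236


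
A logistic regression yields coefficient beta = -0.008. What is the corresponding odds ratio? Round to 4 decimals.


Odds ratio = exp(beta) = exp(-0.008).
= 0.9920.

0.9920


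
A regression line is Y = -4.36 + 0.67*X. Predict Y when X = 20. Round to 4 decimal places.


Plug X = 20 into Y = -4.36 + 0.67*X:
Y = -4.36 + 13.4000 = 9.0400.

9.0400


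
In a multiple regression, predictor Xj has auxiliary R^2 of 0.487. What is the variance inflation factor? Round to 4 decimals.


Denominator: 1 - 0.487 = 0.513.
VIF = 1 / 0.513 = 1.9493.

1.9493


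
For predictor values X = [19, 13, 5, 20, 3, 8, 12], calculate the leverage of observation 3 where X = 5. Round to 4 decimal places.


Mean of X: xbar = 11.4286.
SXX = 257.7143.
For X = 5: h = 1/7 + (5 - 11.4286)^2/257.7143 = 0.3032.

0.3032


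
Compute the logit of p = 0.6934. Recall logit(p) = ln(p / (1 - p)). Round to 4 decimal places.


Compute the odds: 0.6934/0.3066 = 2.2616.
Take the natural log: ln(2.2616) = 0.8161.

0.8161


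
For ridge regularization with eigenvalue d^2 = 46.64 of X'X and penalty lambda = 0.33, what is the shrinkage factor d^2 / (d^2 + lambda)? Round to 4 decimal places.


d^2 + lambda = 46.64 + 0.33 = 46.9700.
Shrinkage factor = 46.64/46.9700 = 0.9930.

0.9930


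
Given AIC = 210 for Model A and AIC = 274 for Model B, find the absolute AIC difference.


Compute |210 - 274| = 64.
Model A has the smaller AIC.

64


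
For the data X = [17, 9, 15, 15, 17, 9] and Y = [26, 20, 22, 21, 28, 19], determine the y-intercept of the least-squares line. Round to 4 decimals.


Compute b1 = 0.7981 from the OLS formula.
With xbar = 13.6667 and ybar = 22.6667, the intercept is:
b0 = 22.6667 - 0.7981 * 13.6667 = 11.7596.

11.7596


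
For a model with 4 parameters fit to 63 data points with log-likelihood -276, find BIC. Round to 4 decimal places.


ln(63) = 4.143135.
k * ln(n) = 4 * 4.143135 = 16.572540.
-2L = 552.
BIC = 16.572540 + 552 = 568.572540, which rounds to 568.5725.

568.5725


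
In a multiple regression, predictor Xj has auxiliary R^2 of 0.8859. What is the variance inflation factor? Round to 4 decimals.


Using VIF = 1/(1 - R^2_j):
1 - 0.8859 = 0.1141.
VIF = 8.7642.

8.7642


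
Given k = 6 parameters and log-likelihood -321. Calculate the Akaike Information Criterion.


Compute:
2k = 2*6 = 12.
-2*loglik = -2*(-321) = 642.
AIC = 12 + 642 = 654.

654


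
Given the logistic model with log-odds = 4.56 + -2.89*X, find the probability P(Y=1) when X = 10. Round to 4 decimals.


z = 4.56 + -2.89 * 10 = -24.3400.
Sigmoid: P = 1 / (1 + exp(24.3400)) = 0.0000.

0.0000


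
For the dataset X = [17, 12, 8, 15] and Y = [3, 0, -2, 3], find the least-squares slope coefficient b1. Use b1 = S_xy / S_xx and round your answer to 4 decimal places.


First compute the means: xbar = 13.0000, ybar = 1.0000.
Then S_xx = sum((xi - xbar)^2) = 46.0000.
S_xy = sum((xi - xbar)(yi - ybar)) = 28.0000.
b1 = S_xy / S_xx = 28.0000 / 46.0000 = 0.6087.

0.6087


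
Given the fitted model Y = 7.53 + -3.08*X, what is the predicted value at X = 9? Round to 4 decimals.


Predicted value:
Y = 7.53 + (-3.08)(9) = 7.53 + -27.7200 = -20.1900.

-20.1900


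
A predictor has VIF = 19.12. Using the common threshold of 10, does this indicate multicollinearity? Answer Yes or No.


Check: VIF = 19.12 vs threshold = 10.
Since 19.12 >= 10, the answer is Yes.

Yes
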